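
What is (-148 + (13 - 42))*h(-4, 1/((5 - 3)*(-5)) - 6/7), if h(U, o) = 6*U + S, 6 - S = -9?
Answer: 1593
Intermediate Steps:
S = 15 (S = 6 - 1*(-9) = 6 + 9 = 15)
h(U, o) = 15 + 6*U (h(U, o) = 6*U + 15 = 15 + 6*U)
(-148 + (13 - 42))*h(-4, 1/((5 - 3)*(-5)) - 6/7) = (-148 + (13 - 42))*(15 + 6*(-4)) = (-148 - 29)*(15 - 24) = -177*(-9) = 1593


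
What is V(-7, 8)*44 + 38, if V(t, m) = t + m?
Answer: 82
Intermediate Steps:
V(t, m) = m + t
V(-7, 8)*44 + 38 = (8 - 7)*44 + 38 = 1*44 + 38 = 44 + 38 = 82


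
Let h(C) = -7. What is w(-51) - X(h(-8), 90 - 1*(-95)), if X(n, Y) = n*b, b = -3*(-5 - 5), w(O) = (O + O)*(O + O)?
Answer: 10614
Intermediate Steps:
w(O) = 4*O² (w(O) = (2*O)*(2*O) = 4*O²)
b = 30 (b = -3*(-10) = 30)
X(n, Y) = 30*n (X(n, Y) = n*30 = 30*n)
w(-51) - X(h(-8), 90 - 1*(-95)) = 4*(-51)² - 30*(-7) = 4*2601 - 1*(-210) = 10404 + 210 = 10614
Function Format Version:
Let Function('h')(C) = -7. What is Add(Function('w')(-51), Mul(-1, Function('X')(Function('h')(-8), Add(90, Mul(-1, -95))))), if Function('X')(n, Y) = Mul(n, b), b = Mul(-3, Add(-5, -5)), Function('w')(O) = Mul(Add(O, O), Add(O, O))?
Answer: 10614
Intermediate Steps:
Function('w')(O) = Mul(4, Pow(O, 2)) (Function('w')(O) = Mul(Mul(2, O), Mul(2, O)) = Mul(4, Pow(O, 2)))
b = 30 (b = Mul(-3, -10) = 30)
Function('X')(n, Y) = Mul(30, n) (Function('X')(n, Y) = Mul(n, 30) = Mul(30, n))
Add(Function('w')(-51), Mul(-1, Function('X')(Function('h')(-8), Add(90, Mul(-1, -95))))) = Add(Mul(4, Pow(-51, 2)), Mul(-1, Mul(30, -7))) = Add(Mul(4, 2601), Mul(-1, -210)) = Add(10404, 210) = 10614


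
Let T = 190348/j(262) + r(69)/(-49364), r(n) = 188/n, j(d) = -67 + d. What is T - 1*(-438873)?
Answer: 8115126529138/18449795 ≈ 4.3985e+5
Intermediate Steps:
T = 18009648103/18449795 (T = 190348/(-67 + 262) + (188/69)/(-49364) = 190348/195 + (188*(1/69))*(-1/49364) = 190348*(1/195) + (188/69)*(-1/49364) = 190348/195 - 47/851529 = 18009648103/18449795 ≈ 976.14)
T - 1*(-438873) = 18009648103/18449795 - 1*(-438873) = 18009648103/18449795 + 438873 = 8115126529138/18449795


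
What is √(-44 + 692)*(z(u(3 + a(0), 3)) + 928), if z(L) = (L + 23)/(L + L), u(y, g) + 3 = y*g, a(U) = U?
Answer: 33495*√2/2 ≈ 23685.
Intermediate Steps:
u(y, g) = -3 + g*y (u(y, g) = -3 + y*g = -3 + g*y)
z(L) = (23 + L)/(2*L) (z(L) = (23 + L)/((2*L)) = (23 + L)*(1/(2*L)) = (23 + L)/(2*L))
√(-44 + 692)*(z(u(3 + a(0), 3)) + 928) = √(-44 + 692)*((23 + (-3 + 3*(3 + 0)))/(2*(-3 + 3*(3 + 0))) + 928) = √648*((23 + (-3 + 3*3))/(2*(-3 + 3*3)) + 928) = (18*√2)*((23 + (-3 + 9))/(2*(-3 + 9)) + 928) = (18*√2)*((½)*(23 + 6)/6 + 928) = (18*√2)*((½)*(⅙)*29 + 928) = (18*√2)*(29/12 + 928) = (18*√2)*(11165/12) = 33495*√2/2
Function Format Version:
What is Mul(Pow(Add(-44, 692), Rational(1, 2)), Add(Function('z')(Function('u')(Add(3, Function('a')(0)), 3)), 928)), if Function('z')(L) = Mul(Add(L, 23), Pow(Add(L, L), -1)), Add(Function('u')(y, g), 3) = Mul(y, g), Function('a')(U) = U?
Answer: Mul(Rational(33495, 2), Pow(2, Rational(1, 2))) ≈ 23685.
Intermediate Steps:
Function('u')(y, g) = Add(-3, Mul(g, y)) (Function('u')(y, g) = Add(-3, Mul(y, g)) = Add(-3, Mul(g, y)))
Function('z')(L) = Mul(Rational(1, 2), Pow(L, -1), Add(23, L)) (Function('z')(L) = Mul(Add(23, L), Pow(Mul(2, L), -1)) = Mul(Add(23, L), Mul(Rational(1, 2), Pow(L, -1))) = Mul(Rational(1, 2), Pow(L, -1), Add(23, L)))
Mul(Pow(Add(-44, 692), Rational(1, 2)), Add(Function('z')(Function('u')(Add(3, Function('a')(0)), 3)), 928)) = Mul(Pow(Add(-44, 692), Rational(1, 2)), Add(Mul(Rational(1, 2), Pow(Add(-3, Mul(3, Add(3, 0))), -1), Add(23, Add(-3, Mul(3, Add(3, 0))))), 928)) = Mul(Pow(648, Rational(1, 2)), Add(Mul(Rational(1, 2), Pow(Add(-3, Mul(3, 3)), -1), Add(23, Add(-3, Mul(3, 3)))), 928)) = Mul(Mul(18, Pow(2, Rational(1, 2))), Add(Mul(Rational(1, 2), Pow(Add(-3, 9), -1), Add(23, Add(-3, 9))), 928)) = Mul(Mul(18, Pow(2, Rational(1, 2))), Add(Mul(Rational(1, 2), Pow(6, -1), Add(23, 6)), 928)) = Mul(Mul(18, Pow(2, Rational(1, 2))), Add(Mul(Rational(1, 2), Rational(1, 6), 29), 928)) = Mul(Mul(18, Pow(2, Rational(1, 2))), Add(Rational(29, 12), 928)) = Mul(Mul(18, Pow(2, Rational(1, 2))), Rational(11165, 12)) = Mul(Rational(33495, 2), Pow(2, Rational(1, 2)))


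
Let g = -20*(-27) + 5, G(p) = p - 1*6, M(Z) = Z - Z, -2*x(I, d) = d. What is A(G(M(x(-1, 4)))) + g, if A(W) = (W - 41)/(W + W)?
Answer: 6587/12 ≈ 548.92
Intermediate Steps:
x(I, d) = -d/2
M(Z) = 0
G(p) = -6 + p (G(p) = p - 6 = -6 + p)
A(W) = (-41 + W)/(2*W) (A(W) = (-41 + W)/((2*W)) = (-41 + W)*(1/(2*W)) = (-41 + W)/(2*W))
g = 545 (g = 540 + 5 = 545)
A(G(M(x(-1, 4)))) + g = (-41 + (-6 + 0))/(2*(-6 + 0)) + 545 = (½)*(-41 - 6)/(-6) + 545 = (½)*(-⅙)*(-47) + 545 = 47/12 + 545 = 6587/12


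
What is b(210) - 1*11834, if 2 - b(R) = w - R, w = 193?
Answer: -11815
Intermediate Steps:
b(R) = -191 + R (b(R) = 2 - (193 - R) = 2 + (-193 + R) = -191 + R)
b(210) - 1*11834 = (-191 + 210) - 1*11834 = 19 - 11834 = -11815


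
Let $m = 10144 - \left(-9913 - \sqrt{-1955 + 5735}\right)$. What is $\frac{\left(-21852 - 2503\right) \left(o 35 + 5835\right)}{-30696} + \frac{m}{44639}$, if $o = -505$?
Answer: $- \frac{1608953651891}{171279843} + \frac{6 \sqrt{105}}{44639} \approx -9393.7$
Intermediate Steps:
$m = 20057 + 6 \sqrt{105}$ ($m = 10144 - \left(-9913 - \sqrt{3780}\right) = 10144 - \left(-9913 - 6 \sqrt{105}\right) = 10144 + \left(9913 + 6 \sqrt{105}\right) = 20057 + 6 \sqrt{105} \approx 20118.0$)
$\frac{\left(-21852 - 2503\right) \left(o 35 + 5835\right)}{-30696} + \frac{m}{44639} = \frac{\left(-21852 - 2503\right) \left(\left(-505\right) 35 + 5835\right)}{-30696} + \frac{20057 + 6 \sqrt{105}}{44639} = - 24355 \left(-17675 + 5835\right) \left(- \frac{1}{30696}\right) + \left(20057 + 6 \sqrt{105}\right) \frac{1}{44639} = \left(-24355\right) \left(-11840\right) \left(- \frac{1}{30696}\right) + \left(\frac{20057}{44639} + \frac{6 \sqrt{105}}{44639}\right) = 288363200 \left(- \frac{1}{30696}\right) + \left(\frac{20057}{44639} + \frac{6 \sqrt{105}}{44639}\right) = - \frac{36045400}{3837} + \left(\frac{20057}{44639} + \frac{6 \sqrt{105}}{44639}\right) = - \frac{1608953651891}{171279843} + \frac{6 \sqrt{105}}{44639}$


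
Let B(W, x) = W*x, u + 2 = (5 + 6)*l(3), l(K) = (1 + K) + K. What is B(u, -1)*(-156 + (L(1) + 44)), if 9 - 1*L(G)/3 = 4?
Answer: 7275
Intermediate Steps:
l(K) = 1 + 2*K
L(G) = 15 (L(G) = 27 - 3*4 = 27 - 12 = 15)
u = 75 (u = -2 + (5 + 6)*(1 + 2*3) = -2 + 11*(1 + 6) = -2 + 11*7 = -2 + 77 = 75)
B(u, -1)*(-156 + (L(1) + 44)) = (75*(-1))*(-156 + (15 + 44)) = -75*(-156 + 59) = -75*(-97) = 7275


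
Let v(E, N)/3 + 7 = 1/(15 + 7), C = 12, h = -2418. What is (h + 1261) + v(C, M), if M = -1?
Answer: -25913/22 ≈ -1177.9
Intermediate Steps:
v(E, N) = -459/22 (v(E, N) = -21 + 3/(15 + 7) = -21 + 3/22 = -459/22)
(h + 1261) + v(C, M) = (-2418 + 1261) - 459/22 = -1157 - 459/22 = -25913/22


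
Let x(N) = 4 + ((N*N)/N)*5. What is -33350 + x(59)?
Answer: -33051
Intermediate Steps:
x(N) = 4 + 5*N (x(N) = 4 + (N²/N)*5 = 4 + N*5 = 4 + 5*N)
-33350 + x(59) = -33350 + (4 + 5*59) = -33350 + (4 + 295) = -33350 + 299 = -33051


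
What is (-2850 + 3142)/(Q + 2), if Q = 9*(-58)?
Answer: -73/130 ≈ -0.56154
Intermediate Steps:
Q = -522
(-2850 + 3142)/(Q + 2) = (-2850 + 3142)/(-522 + 2) = 292/(-520) = 292*(-1/520) = -73/130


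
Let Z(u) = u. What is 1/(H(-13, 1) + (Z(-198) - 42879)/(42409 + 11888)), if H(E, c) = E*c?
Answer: -18099/249646 ≈ -0.072499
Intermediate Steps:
1/(H(-13, 1) + (Z(-198) - 42879)/(42409 + 11888)) = 1/(-13*1 + (-198 - 42879)/(42409 + 11888)) = 1/(-13 - 43077/54297) = 1/(-13 - 43077*1/54297) = 1/(-13 - 14359/18099) = 1/(-249646/18099) = -18099/249646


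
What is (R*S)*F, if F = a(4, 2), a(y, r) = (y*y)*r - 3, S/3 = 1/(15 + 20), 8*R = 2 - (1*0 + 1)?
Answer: 87/280 ≈ 0.31071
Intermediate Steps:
R = ⅛ (R = (2 - (1*0 + 1))/8 = (2 - (0 + 1))/8 = (2 - 1*1)/8 = (2 - 1)/8 = (⅛)*1 = ⅛ ≈ 0.12500)
S = 3/35 (S = 3/(15 + 20) = 3/35 ≈ 0.085714)
a(y, r) = -3 + r*y² (a(y, r) = y²*r - 3 = r*y² - 3 = -3 + r*y²)
F = 29 (F = -3 + 2*4² = -3 + 2*16 = -3 + 32 = 29)
(R*S)*F = ((⅛)*(3/35))*29 = (3/280)*29 = 87/280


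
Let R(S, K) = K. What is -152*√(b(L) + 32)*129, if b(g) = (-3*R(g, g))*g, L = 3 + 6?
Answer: -19608*I*√211 ≈ -2.8482e+5*I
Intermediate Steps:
L = 9
b(g) = -3*g² (b(g) = (-3*g)*g = -3*g²)
-152*√(b(L) + 32)*129 = -152*√(-3*9² + 32)*129 = -152*√(-3*81 + 32)*129 = -152*√(-243 + 32)*129 = -152*I*√211*129 = -19608*I*√211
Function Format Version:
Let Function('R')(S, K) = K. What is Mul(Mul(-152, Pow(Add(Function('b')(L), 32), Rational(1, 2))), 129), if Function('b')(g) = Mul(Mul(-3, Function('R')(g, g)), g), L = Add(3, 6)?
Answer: Mul(-19608, I, Pow(211, Rational(1, 2))) ≈ Mul(-2.8482e+5, I)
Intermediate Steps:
L = 9
Function('b')(g) = Mul(-3, Pow(g, 2)) (Function('b')(g) = Mul(Mul(-3, g), g) = Mul(-3, Pow(g, 2)))
Mul(Mul(-152, Pow(Add(Function('b')(L), 32), Rational(1, 2))), 129) = Mul(Mul(-152, Pow(Add(Mul(-3, Pow(9, 2)), 32), Rational(1, 2))), 129) = Mul(Mul(-152, Pow(Add(Mul(-3, 81), 32), Rational(1, 2))), 129) = Mul(Mul(-152, Pow(Add(-243, 32), Rational(1, 2))), 129) = Mul(Mul(-152, Pow(-211, Rational(1, 2))), 129) = Mul(Mul(-152, Mul(I, Pow(211, Rational(1, 2)))), 129) = Mul(Mul(-152, I, Pow(211, Rational(1, 2))), 129) = Mul(-19608, I, Pow(211, Rational(1, 2)))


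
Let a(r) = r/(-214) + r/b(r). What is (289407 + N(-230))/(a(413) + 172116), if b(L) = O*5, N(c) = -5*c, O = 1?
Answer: 310895990/184250437 ≈ 1.6874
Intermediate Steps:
b(L) = 5 (b(L) = 1*5 = 5)
a(r) = 209*r/1070 (a(r) = r/(-214) + r/5 = r*(-1/214) + r*(⅕) = -r/214 + r/5 = 209*r/1070)
(289407 + N(-230))/(a(413) + 172116) = (289407 - 5*(-230))/((209/1070)*413 + 172116) = (289407 + 1150)/(86317/1070 + 172116) = 290557/(184250437/1070) = 290557*(1070/184250437) = 310895990/184250437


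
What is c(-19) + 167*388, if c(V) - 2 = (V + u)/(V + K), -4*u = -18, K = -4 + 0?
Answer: 2980737/46 ≈ 64799.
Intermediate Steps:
K = -4
u = 9/2 (u = -1/4*(-18) = 9/2 ≈ 4.5000)
c(V) = 2 + (9/2 + V)/(-4 + V) (c(V) = 2 + (V + 9/2)/(V - 4) = 2 + (9/2 + V)/(-4 + V))
c(-19) + 167*388 = (-7 + 6*(-19))/(2*(-4 - 19)) + 167*388 = (1/2)*(-7 - 114)/(-23) + 64796 = (1/2)*(-1/23)*(-121) + 64796 = 121/46 + 64796 = 2980737/46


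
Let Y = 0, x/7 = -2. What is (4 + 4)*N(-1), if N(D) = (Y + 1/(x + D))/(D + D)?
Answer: 4/15 ≈ 0.26667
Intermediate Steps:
x = -14 (x = 7*(-2) = -14)
N(D) = 1/(2*D*(-14 + D)) (N(D) = (0 + 1/(-14 + D))/(D + D) = 1/((-14 + D)*((2*D))) = (1/(2*D))/(-14 + D) = 1/(2*D*(-14 + D)))
(4 + 4)*N(-1) = (4 + 4)*((½)/(-1*(-14 - 1))) = 8*((½)*(-1)/(-15)) = 8*((½)*(-1)*(-1/15)) = 8*(1/30) = 4/15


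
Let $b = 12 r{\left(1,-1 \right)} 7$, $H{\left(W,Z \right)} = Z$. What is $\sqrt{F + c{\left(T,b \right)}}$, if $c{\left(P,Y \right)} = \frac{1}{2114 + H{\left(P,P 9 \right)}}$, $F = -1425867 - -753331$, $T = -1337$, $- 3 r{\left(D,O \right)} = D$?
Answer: $\frac{i \sqrt{66168504198615}}{9919} \approx 820.08 i$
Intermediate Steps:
$r{\left(D,O \right)} = - \frac{D}{3}$
$b = -28$ ($b = 12 \left(\left(- \frac{1}{3}\right) 1\right) 7 = 12 \left(- \frac{1}{3}\right) 7 = \left(-4\right) 7 = -28$)
$F = -672536$ ($F = -1425867 + 753331 = -672536$)
$c{\left(P,Y \right)} = \frac{1}{2114 + 9 P}$ ($c{\left(P,Y \right)} = \frac{1}{2114 + P 9} = \frac{1}{2114 + 9 P}$)
$\sqrt{F + c{\left(T,b \right)}} = \sqrt{-672536 + \frac{1}{2114 + 9 \left(-1337\right)}} = \sqrt{-672536 + \frac{1}{2114 - 12033}} = \sqrt{-672536 + \frac{1}{-9919}} = \sqrt{-672536 - \frac{1}{9919}} = \sqrt{- \frac{6670884585}{9919}} = \frac{i \sqrt{66168504198615}}{9919}$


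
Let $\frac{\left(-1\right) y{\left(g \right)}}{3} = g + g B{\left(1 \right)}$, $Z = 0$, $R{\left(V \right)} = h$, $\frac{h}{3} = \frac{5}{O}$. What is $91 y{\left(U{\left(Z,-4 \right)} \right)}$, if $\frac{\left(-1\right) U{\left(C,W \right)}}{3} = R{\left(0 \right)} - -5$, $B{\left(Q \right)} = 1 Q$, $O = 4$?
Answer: $\frac{28665}{2} \approx 14333.0$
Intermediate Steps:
$h = \frac{15}{4}$ ($h = 3 \cdot \frac{5}{4} = \frac{15}{4} \approx 3.75$)
$R{\left(V \right)} = \frac{15}{4}$
$B{\left(Q \right)} = Q$
$U{\left(C,W \right)} = - \frac{105}{4}$ ($U{\left(C,W \right)} = - 3 \left(\frac{15}{4} - -5\right) = - 3 \left(\frac{15}{4} + 5\right) = \left(-3\right) \frac{35}{4} = - \frac{105}{4}$)
$y{\left(g \right)} = - 6 g$ ($y{\left(g \right)} = - 3 \left(g + g 1\right) = - 3 \left(g + g\right) = - 3 \cdot 2 g = - 6 g$)
$91 y{\left(U{\left(Z,-4 \right)} \right)} = 91 \left(\left(-6\right) \left(- \frac{105}{4}\right)\right) = 91 \cdot \frac{315}{2} = \frac{28665}{2}$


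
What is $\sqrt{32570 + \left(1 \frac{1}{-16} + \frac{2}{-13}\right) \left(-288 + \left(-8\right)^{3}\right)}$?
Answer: $\frac{2 \sqrt{1383395}}{13} \approx 180.95$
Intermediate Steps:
$\sqrt{32570 + \left(1 \frac{1}{-16} + \frac{2}{-13}\right) \left(-288 + \left(-8\right)^{3}\right)} = \sqrt{32570 + \left(1 \left(- \frac{1}{16}\right) + 2 \left(- \frac{1}{13}\right)\right) \left(-288 - 512\right)} = \sqrt{32570 + \left(- \frac{1}{16} - \frac{2}{13}\right) \left(-800\right)} = \sqrt{32570 - - \frac{2250}{13}} = \sqrt{32570 + \frac{2250}{13}} = \sqrt{\frac{425660}{13}} = \frac{2 \sqrt{1383395}}{13}$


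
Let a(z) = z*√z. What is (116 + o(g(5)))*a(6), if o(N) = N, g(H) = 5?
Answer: 726*√6 ≈ 1778.3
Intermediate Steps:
a(z) = z^(3/2)
(116 + o(g(5)))*a(6) = (116 + 5)*6^(3/2) = 121*(6*√6) = 726*√6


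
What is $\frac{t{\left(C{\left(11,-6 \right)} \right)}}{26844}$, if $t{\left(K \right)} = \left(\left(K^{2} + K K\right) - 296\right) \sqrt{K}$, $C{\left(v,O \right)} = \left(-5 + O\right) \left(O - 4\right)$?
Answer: $\frac{1992 \sqrt{110}}{2237} \approx 9.3394$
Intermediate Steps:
$C{\left(v,O \right)} = \left(-5 + O\right) \left(-4 + O\right)$
$t{\left(K \right)} = \sqrt{K} \left(-296 + 2 K^{2}\right)$ ($t{\left(K \right)} = \left(\left(K^{2} + K^{2}\right) - 296\right) \sqrt{K} = \left(2 K^{2} - 296\right) \sqrt{K} = \left(-296 + 2 K^{2}\right) \sqrt{K} = \sqrt{K} \left(-296 + 2 K^{2}\right)$)
$\frac{t{\left(C{\left(11,-6 \right)} \right)}}{26844} = \frac{2 \sqrt{20 + \left(-6\right)^{2} - -54} \left(-148 + \left(20 + \left(-6\right)^{2} - -54\right)^{2}\right)}{26844} = 2 \sqrt{20 + 36 + 54} \left(-148 + \left(20 + 36 + 54\right)^{2}\right) \frac{1}{26844} = 2 \sqrt{110} \left(-148 + 110^{2}\right) \frac{1}{26844} = 2 \sqrt{110} \left(-148 + 12100\right) \frac{1}{26844} = 2 \sqrt{110} \cdot 11952 \cdot \frac{1}{26844} = 23904 \sqrt{110} \cdot \frac{1}{26844} = \frac{1992 \sqrt{110}}{2237}$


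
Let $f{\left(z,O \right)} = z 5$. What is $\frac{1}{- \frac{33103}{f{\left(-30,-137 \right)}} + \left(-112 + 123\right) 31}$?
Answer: $\frac{150}{84253} \approx 0.0017804$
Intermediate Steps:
$f{\left(z,O \right)} = 5 z$
$\frac{1}{- \frac{33103}{f{\left(-30,-137 \right)}} + \left(-112 + 123\right) 31} = \frac{1}{- \frac{33103}{5 \left(-30\right)} + \left(-112 + 123\right) 31} = \frac{1}{- \frac{33103}{-150} + 11 \cdot 31} = \frac{1}{\left(-33103\right) \left(- \frac{1}{150}\right) + 341} = \frac{1}{\frac{33103}{150} + 341} = \frac{1}{\frac{84253}{150}} = \frac{150}{84253}$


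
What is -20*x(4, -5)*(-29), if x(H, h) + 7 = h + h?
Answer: -9860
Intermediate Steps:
x(H, h) = -7 + 2*h (x(H, h) = -7 + (h + h) = -7 + 2*h)
-20*x(4, -5)*(-29) = -20*(-7 + 2*(-5))*(-29) = -20*(-7 - 10)*(-29) = -20*(-17)*(-29) = 340*(-29) = -9860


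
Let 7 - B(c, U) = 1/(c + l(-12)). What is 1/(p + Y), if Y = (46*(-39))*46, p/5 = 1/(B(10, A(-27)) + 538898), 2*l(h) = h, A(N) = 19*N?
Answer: -2155619/177890302336 ≈ -1.2118e-5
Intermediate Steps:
l(h) = h/2
B(c, U) = 7 - 1/(-6 + c) (B(c, U) = 7 - 1/(c + (½)*(-12)) = 7 - 1/(c - 6) = 7 - 1/(-6 + c))
p = 20/2155619 (p = 5/((-43 + 7*10)/(-6 + 10) + 538898) = 5/((-43 + 70)/4 + 538898) = 5/((¼)*27 + 538898) = 5/(27/4 + 538898) = 5/(2155619/4) = 5*(4/2155619) = 20/2155619 ≈ 9.2781e-6)
Y = -82524 (Y = -1794*46 = -82524)
1/(p + Y) = 1/(20/2155619 - 82524) = 1/(-177890302336/2155619) = -2155619/177890302336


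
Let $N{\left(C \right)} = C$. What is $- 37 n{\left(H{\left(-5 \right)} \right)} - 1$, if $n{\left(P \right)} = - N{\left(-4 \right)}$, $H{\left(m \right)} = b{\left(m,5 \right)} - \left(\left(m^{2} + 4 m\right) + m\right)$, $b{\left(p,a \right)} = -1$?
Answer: $-149$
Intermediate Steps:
$H{\left(m \right)} = -1 - m^{2} - 5 m$ ($H{\left(m \right)} = -1 - \left(\left(m^{2} + 4 m\right) + m\right) = -1 - \left(m^{2} + 5 m\right) = -1 - m^{2} - 5 m$)
$n{\left(P \right)} = 4$ ($n{\left(P \right)} = \left(-1\right) \left(-4\right) = 4$)
$- 37 n{\left(H{\left(-5 \right)} \right)} - 1 = \left(-37\right) 4 - 1 = -148 - 1 = -149$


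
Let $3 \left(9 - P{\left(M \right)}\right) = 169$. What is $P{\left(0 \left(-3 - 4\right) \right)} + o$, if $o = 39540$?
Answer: $\frac{118478}{3} \approx 39493.0$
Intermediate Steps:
$P{\left(M \right)} = - \frac{142}{3}$ ($P{\left(M \right)} = 9 - \frac{169}{3} = - \frac{142}{3}$)
$P{\left(0 \left(-3 - 4\right) \right)} + o = - \frac{142}{3} + 39540 = \frac{118478}{3}$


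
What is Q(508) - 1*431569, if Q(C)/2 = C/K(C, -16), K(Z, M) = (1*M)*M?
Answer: -13810081/32 ≈ -4.3157e+5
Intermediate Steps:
K(Z, M) = M² (K(Z, M) = M*M = M²)
Q(C) = C/128 (Q(C) = 2*(C/((-16)²)) = 2*(C/256) = C/128)
Q(508) - 1*431569 = (1/128)*508 - 1*431569 = 127/32 - 431569 = -13810081/32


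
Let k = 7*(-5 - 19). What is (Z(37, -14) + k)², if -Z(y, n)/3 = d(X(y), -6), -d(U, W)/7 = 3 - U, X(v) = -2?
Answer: 3969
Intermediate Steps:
d(U, W) = -21 + 7*U (d(U, W) = -7*(3 - U) = -21 + 7*U)
Z(y, n) = 105 (Z(y, n) = -3*(-21 + 7*(-2)) = -3*(-21 - 14) = -3*(-35) = 105)
k = -168 (k = 7*(-24) = -168)
(Z(37, -14) + k)² = (105 - 168)² = (-63)² = 3969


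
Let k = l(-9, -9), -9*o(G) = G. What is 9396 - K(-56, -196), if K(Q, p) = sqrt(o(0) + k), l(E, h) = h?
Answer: 9396 - 3*I ≈ 9396.0 - 3.0*I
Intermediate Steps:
o(G) = -G/9
k = -9
K(Q, p) = 3*I (K(Q, p) = sqrt(-1/9*0 - 9) = sqrt(0 - 9) = sqrt(-9) = 3*I)
9396 - K(-56, -196) = 9396 - 3*I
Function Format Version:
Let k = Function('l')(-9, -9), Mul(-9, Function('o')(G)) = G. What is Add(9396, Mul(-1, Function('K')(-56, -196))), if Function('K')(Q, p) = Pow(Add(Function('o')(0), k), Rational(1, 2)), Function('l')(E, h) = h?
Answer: Add(9396, Mul(-3, I)) ≈ Add(9396.0, Mul(-3.0000, I))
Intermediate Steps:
Function('o')(G) = Mul(Rational(-1, 9), G)
k = -9
Function('K')(Q, p) = Mul(3, I) (Function('K')(Q, p) = Pow(Add(Mul(Rational(-1, 9), 0), -9), Rational(1, 2)) = Pow(Add(0, -9), Rational(1, 2)) = Pow(-9, Rational(1, 2)) = Mul(3, I))
Add(9396, Mul(-1, Function('K')(-56, -196))) = Add(9396, Mul(-1, Mul(3, I))) = Add(9396, Mul(-3, I))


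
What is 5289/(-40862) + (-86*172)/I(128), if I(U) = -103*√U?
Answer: -5289/40862 + 1849*√2/206 ≈ 12.564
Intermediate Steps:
5289/(-40862) + (-86*172)/I(128) = 5289/(-40862) + (-86*172)/((-824*√2)) = 5289*(-1/40862) - 14792*(-√2/1648) = -5289/40862 - 14792*(-√2/1648) = -5289/40862 - (-1849)*√2/206 = -5289/40862 + 1849*√2/206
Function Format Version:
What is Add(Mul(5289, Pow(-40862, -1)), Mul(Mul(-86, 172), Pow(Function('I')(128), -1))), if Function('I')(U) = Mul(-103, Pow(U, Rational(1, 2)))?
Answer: Add(Rational(-5289, 40862), Mul(Rational(1849, 206), Pow(2, Rational(1, 2)))) ≈ 12.564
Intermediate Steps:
Add(Mul(5289, Pow(-40862, -1)), Mul(Mul(-86, 172), Pow(Function('I')(128), -1))) = Add(Mul(5289, Pow(-40862, -1)), Mul(Mul(-86, 172), Pow(Mul(-103, Pow(128, Rational(1, 2))), -1))) = Add(Mul(5289, Rational(-1, 40862)), Mul(-14792, Pow(Mul(-103, Mul(8, Pow(2, Rational(1, 2)))), -1))) = Add(Rational(-5289, 40862), Mul(-14792, Pow(Mul(-824, Pow(2, Rational(1, 2))), -1))) = Add(Rational(-5289, 40862), Mul(-14792, Mul(Rational(-1, 1648), Pow(2, Rational(1, 2))))) = Add(Rational(-5289, 40862), Mul(Rational(1849, 206), Pow(2, Rational(1, 2))))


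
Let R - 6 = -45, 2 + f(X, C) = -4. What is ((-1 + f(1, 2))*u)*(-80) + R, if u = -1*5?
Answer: -2839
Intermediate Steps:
f(X, C) = -6 (f(X, C) = -2 - 4 = -6)
R = -39 (R = 6 - 45 = -39)
u = -5
((-1 + f(1, 2))*u)*(-80) + R = ((-1 - 6)*(-5))*(-80) - 39 = -7*(-5)*(-80) - 39 = 35*(-80) - 39 = -2800 - 39 = -2839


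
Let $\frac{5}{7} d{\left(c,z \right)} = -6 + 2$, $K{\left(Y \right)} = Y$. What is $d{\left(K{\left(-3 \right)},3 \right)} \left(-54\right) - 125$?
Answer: $\frac{887}{5} \approx 177.4$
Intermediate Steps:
$d{\left(c,z \right)} = - \frac{28}{5}$ ($d{\left(c,z \right)} = \frac{7 \left(-6 + 2\right)}{5} = \frac{7}{5} \left(-4\right) = - \frac{28}{5}$)
$d{\left(K{\left(-3 \right)},3 \right)} \left(-54\right) - 125 = \left(- \frac{28}{5}\right) \left(-54\right) - 125 = \frac{1512}{5} - 125 = \frac{887}{5}$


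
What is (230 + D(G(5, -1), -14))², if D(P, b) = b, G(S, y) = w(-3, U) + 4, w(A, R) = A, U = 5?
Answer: 46656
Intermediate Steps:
G(S, y) = 1 (G(S, y) = -3 + 4 = 1)
(230 + D(G(5, -1), -14))² = (230 - 14)² = 216² = 46656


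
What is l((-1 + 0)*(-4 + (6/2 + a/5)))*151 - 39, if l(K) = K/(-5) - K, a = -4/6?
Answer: -6109/25 ≈ -244.36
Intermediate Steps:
a = -⅔ (a = -4*⅙ = -⅔ ≈ -0.66667)
l(K) = -6*K/5 (l(K) = K*(-⅕) - K = -K/5 - K = -6*K/5)
l((-1 + 0)*(-4 + (6/2 + a/5)))*151 - 39 = -6*(-1 + 0)*(-4 + (6/2 - ⅔/5))/5*151 - 39 = -(-6)*(-4 + (6*(½) - ⅔*⅕))/5*151 - 39 = -(-6)*(-4 + (3 - 2/15))/5*151 - 39 = -(-6)*(-4 + 43/15)/5*151 - 39 = -(-6)*(-17)/(5*15)*151 - 39 = -6/5*17/15*151 - 39 = -34/25*151 - 39 = -5134/25 - 39 = -6109/25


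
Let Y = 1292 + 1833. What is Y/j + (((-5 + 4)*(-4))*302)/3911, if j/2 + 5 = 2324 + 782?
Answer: 19713891/24256022 ≈ 0.81274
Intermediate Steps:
Y = 3125
j = 6202 (j = -10 + 2*(2324 + 782) = -10 + 2*3106 = -10 + 6212 = 6202)
Y/j + (((-5 + 4)*(-4))*302)/3911 = 3125/6202 + (((-5 + 4)*(-4))*302)/3911 = 3125*(1/6202) + (-1*(-4)*302)*(1/3911) = 3125/6202 + (4*302)*(1/3911) = 3125/6202 + 1208*(1/3911) = 3125/6202 + 1208/3911 = 19713891/24256022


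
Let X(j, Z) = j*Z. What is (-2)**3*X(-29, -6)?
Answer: -1392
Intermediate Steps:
X(j, Z) = Z*j
(-2)**3*X(-29, -6) = (-2)**3*(-6*(-29)) = -8*174 = -1392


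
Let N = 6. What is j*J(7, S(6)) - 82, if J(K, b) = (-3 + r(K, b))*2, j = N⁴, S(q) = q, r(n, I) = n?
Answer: 10286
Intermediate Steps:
j = 1296 (j = 6⁴ = 1296)
J(K, b) = -6 + 2*K (J(K, b) = (-3 + K)*2 = -6 + 2*K)
j*J(7, S(6)) - 82 = 1296*(-6 + 2*7) - 82 = 1296*(-6 + 14) - 82 = 1296*8 - 82 = 10368 - 82 = 10286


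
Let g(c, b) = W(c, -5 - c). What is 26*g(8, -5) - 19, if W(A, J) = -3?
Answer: -97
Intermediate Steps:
g(c, b) = -3
26*g(8, -5) - 19 = 26*(-3) - 19 = -78 - 19 = -97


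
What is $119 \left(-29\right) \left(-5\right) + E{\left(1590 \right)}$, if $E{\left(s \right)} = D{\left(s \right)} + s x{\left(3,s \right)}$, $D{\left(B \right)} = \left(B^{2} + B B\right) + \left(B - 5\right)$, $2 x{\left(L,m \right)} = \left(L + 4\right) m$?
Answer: $13923390$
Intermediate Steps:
$x{\left(L,m \right)} = \frac{m \left(4 + L\right)}{2}$ ($x{\left(L,m \right)} = \frac{\left(L + 4\right) m}{2} = \frac{\left(4 + L\right) m}{2} = \frac{m \left(4 + L\right)}{2}$)
$D{\left(B \right)} = -5 + B + 2 B^{2}$ ($D{\left(B \right)} = \left(B^{2} + B^{2}\right) + \left(B - 5\right) = 2 B^{2} + \left(-5 + B\right) = -5 + B + 2 B^{2}$)
$E{\left(s \right)} = -5 + s + \frac{11 s^{2}}{2}$ ($E{\left(s \right)} = \left(-5 + s + 2 s^{2}\right) + s \frac{s \left(4 + 3\right)}{2} = \left(-5 + s + 2 s^{2}\right) + s \frac{1}{2} s 7 = \left(-5 + s + 2 s^{2}\right) + s \frac{7 s}{2} = \left(-5 + s + 2 s^{2}\right) + \frac{7 s^{2}}{2} = -5 + s + \frac{11 s^{2}}{2}$)
$119 \left(-29\right) \left(-5\right) + E{\left(1590 \right)} = 119 \left(-29\right) \left(-5\right) + \left(-5 + 1590 + \frac{11 \cdot 1590^{2}}{2}\right) = \left(-3451\right) \left(-5\right) + \left(-5 + 1590 + \frac{11}{2} \cdot 2528100\right) = 17255 + \left(-5 + 1590 + 13904550\right) = 17255 + 13906135 = 13923390$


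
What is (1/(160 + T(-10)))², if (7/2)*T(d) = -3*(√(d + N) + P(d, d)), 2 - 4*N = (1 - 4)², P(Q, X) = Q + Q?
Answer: 49/(1240 - 3*I*√47)² ≈ 3.1842e-5 + 1.0566e-6*I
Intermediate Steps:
P(Q, X) = 2*Q
N = -7/4 (N = ½ - (1 - 4)²/4 = ½ - ¼*(-3)² = ½ - ¼*9 = ½ - 9/4 = -7/4 ≈ -1.7500)
T(d) = -12*d/7 - 6*√(-7/4 + d)/7 (T(d) = 2*(-3*(√(d - 7/4) + 2*d))/7 = 2*(-3*(√(-7/4 + d) + 2*d))/7 = 2*(-6*d - 3*√(-7/4 + d))/7 = -12*d/7 - 6*√(-7/4 + d)/7)
(1/(160 + T(-10)))² = (1/(160 + (-12/7*(-10) - 3*√(-7 + 4*(-10))/7)))² = (1/(160 + (120/7 - 3*√(-7 - 40)/7)))² = (1/(160 + (120/7 - 3*I*√47/7)))² = (1/(1240/7 - 3*I*√47/7))² = (1240/7 - 3*I*√47/7)⁻²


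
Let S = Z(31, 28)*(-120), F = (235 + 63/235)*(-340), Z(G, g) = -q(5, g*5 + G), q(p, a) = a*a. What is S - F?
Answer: 168678824/47 ≈ 3.5889e+6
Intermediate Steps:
q(p, a) = a²
Z(G, g) = -(G + 5*g)² (Z(G, g) = -(g*5 + G)² = -(5*g + G)² = -(G + 5*g)²)
F = -3759584/47 (F = (235 + 63*(1/235))*(-340) = (235 + 63/235)*(-340) = (55288/235)*(-340) = -3759584/47 ≈ -79991.)
S = 3508920 (S = -(31 + 5*28)²*(-120) = -(31 + 140)²*(-120) = -1*171²*(-120) = -1*29241*(-120) = -29241*(-120) = 3508920)
S - F = 3508920 - 1*(-3759584/47) = 3508920 + 3759584/47 = 168678824/47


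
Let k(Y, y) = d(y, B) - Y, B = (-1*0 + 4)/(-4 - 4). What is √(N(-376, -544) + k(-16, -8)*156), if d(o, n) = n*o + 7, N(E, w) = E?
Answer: 2*√959 ≈ 61.935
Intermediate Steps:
B = -½ (B = (0 + 4)/(-8) = 4*(-⅛) = -½ ≈ -0.50000)
d(o, n) = 7 + n*o
k(Y, y) = 7 - Y - y/2 (k(Y, y) = (7 - y/2) - Y = 7 - Y - y/2)
√(N(-376, -544) + k(-16, -8)*156) = √(-376 + (7 - 1*(-16) - ½*(-8))*156) = √(-376 + (7 + 16 + 4)*156) = √(-376 + 27*156) = √(-376 + 4212) = √3836 = 2*√959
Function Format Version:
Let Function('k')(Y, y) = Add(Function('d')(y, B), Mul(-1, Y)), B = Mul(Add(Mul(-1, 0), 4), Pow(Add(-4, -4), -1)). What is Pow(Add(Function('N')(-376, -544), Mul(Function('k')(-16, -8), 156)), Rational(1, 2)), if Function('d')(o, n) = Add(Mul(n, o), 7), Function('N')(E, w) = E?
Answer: Mul(2, Pow(959, Rational(1, 2))) ≈ 61.935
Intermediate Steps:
B = Rational(-1, 2) (B = Mul(Add(0, 4), Pow(-8, -1)) = Mul(4, Rational(-1, 8)) = Rational(-1, 2) ≈ -0.50000)
Function('d')(o, n) = Add(7, Mul(n, o))
Function('k')(Y, y) = Add(7, Mul(-1, Y), Mul(Rational(-1, 2), y)) (Function('k')(Y, y) = Add(Add(7, Mul(Rational(-1, 2), y)), Mul(-1, Y)) = Add(7, Mul(-1, Y), Mul(Rational(-1, 2), y)))
Pow(Add(Function('N')(-376, -544), Mul(Function('k')(-16, -8), 156)), Rational(1, 2)) = Pow(Add(-376, Mul(Add(7, Mul(-1, -16), Mul(Rational(-1, 2), -8)), 156)), Rational(1, 2)) = Pow(Add(-376, Mul(Add(7, 16, 4), 156)), Rational(1, 2)) = Pow(Add(-376, Mul(27, 156)), Rational(1, 2)) = Pow(Add(-376, 4212), Rational(1, 2)) = Pow(3836, Rational(1, 2)) = Mul(2, Pow(959, Rational(1, 2)))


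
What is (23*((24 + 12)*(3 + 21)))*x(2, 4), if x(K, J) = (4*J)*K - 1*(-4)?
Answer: 715392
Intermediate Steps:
x(K, J) = 4 + 4*J*K (x(K, J) = 4*J*K + 4 = 4 + 4*J*K)
(23*((24 + 12)*(3 + 21)))*x(2, 4) = (23*((24 + 12)*(3 + 21)))*(4 + 4*4*2) = (23*(36*24))*(4 + 32) = (23*864)*36 = 19872*36 = 715392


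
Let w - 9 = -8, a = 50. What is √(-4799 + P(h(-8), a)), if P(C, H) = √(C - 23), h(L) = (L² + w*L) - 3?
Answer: √(-4799 + √30) ≈ 69.235*I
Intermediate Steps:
w = 1 (w = 9 - 8 = 1)
h(L) = -3 + L + L² (h(L) = (L² + 1*L) - 3 = (L² + L) - 3 = (L + L²) - 3 = -3 + L + L²)
P(C, H) = √(-23 + C)
√(-4799 + P(h(-8), a)) = √(-4799 + √(-23 + (-3 - 8 + (-8)²))) = √(-4799 + √(-23 + (-3 - 8 + 64))) = √(-4799 + √(-23 + 53)) = √(-4799 + √30)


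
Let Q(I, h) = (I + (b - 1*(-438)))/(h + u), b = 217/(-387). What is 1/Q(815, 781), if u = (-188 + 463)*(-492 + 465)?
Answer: -1285614/242347 ≈ -5.3048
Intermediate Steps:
b = -217/387 (b = 217*(-1/387) = -217/387 ≈ -0.56072)
u = -7425 (u = 275*(-27) = -7425)
Q(I, h) = (169289/387 + I)/(-7425 + h) (Q(I, h) = (I + (-217/387 - 1*(-438)))/(h - 7425) = (I + (-217/387 + 438))/(-7425 + h) = (I + 169289/387)/(-7425 + h) = (169289/387 + I)/(-7425 + h))
1/Q(815, 781) = 1/((169289/387 + 815)/(-7425 + 781)) = 1/((484694/387)/(-6644)) = 1/(-1/6644*484694/387) = 1/(-242347/1285614) = -1285614/242347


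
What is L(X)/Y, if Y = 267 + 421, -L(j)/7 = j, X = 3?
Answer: -21/688 ≈ -0.030523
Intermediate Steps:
L(j) = -7*j
Y = 688
L(X)/Y = -7*3/688 = -21*1/688 = -21/688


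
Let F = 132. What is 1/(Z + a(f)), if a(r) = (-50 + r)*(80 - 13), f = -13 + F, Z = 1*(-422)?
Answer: 1/4201 ≈ 0.00023804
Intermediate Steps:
Z = -422
f = 119 (f = -13 + 132 = 119)
a(r) = -3350 + 67*r (a(r) = (-50 + r)*67 = -3350 + 67*r)
1/(Z + a(f)) = 1/(-422 + (-3350 + 67*119)) = 1/(-422 + (-3350 + 7973)) = 1/(-422 + 4623) = 1/4201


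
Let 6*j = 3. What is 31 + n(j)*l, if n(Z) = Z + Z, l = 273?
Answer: 304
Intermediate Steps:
j = ½ (j = (⅙)*3 = ½ ≈ 0.50000)
n(Z) = 2*Z
31 + n(j)*l = 31 + (2*(½))*273 = 31 + 1*273 = 31 + 273 = 304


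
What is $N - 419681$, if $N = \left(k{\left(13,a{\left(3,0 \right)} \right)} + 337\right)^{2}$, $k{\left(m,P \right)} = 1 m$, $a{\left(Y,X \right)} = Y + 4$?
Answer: $-297181$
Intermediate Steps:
$a{\left(Y,X \right)} = 4 + Y$
$k{\left(m,P \right)} = m$
$N = 122500$ ($N = \left(13 + 337\right)^{2} = 350^{2} = 122500$)
$N - 419681 = 122500 - 419681 = -297181$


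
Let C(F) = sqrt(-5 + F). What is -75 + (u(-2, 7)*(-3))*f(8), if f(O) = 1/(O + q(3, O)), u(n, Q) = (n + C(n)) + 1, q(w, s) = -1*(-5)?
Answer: -972/13 - 3*I*sqrt(7)/13 ≈ -74.769 - 0.61056*I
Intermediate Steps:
q(w, s) = 5
u(n, Q) = 1 + n + sqrt(-5 + n) (u(n, Q) = (n + sqrt(-5 + n)) + 1 = 1 + n + sqrt(-5 + n))
f(O) = 1/(5 + O) (f(O) = 1/(O + 5) = 1/(5 + O))
-75 + (u(-2, 7)*(-3))*f(8) = -75 + ((1 - 2 + sqrt(-5 - 2))*(-3))/(5 + 8) = -75 + ((1 - 2 + sqrt(-7))*(-3))/13 = -75 + ((1 - 2 + I*sqrt(7))*(-3))*(1/13) = -75 + ((-1 + I*sqrt(7))*(-3))*(1/13) = -75 + (3 - 3*I*sqrt(7))*(1/13) = -75 + (3/13 - 3*I*sqrt(7)/13) = -972/13 - 3*I*sqrt(7)/13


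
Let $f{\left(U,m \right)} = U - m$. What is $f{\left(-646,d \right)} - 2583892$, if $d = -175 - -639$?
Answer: $-2585002$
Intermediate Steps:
$d = 464$ ($d = -175 + 639 = 464$)
$f{\left(-646,d \right)} - 2583892 = \left(-646 - 464\right) - 2583892 = -1110 - 2583892 = -2585002$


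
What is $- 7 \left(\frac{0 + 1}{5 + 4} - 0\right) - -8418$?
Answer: $\frac{75755}{9} \approx 8417.2$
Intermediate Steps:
$- 7 \left(\frac{0 + 1}{5 + 4} - 0\right) - -8418 = - 7 \left(1 \cdot \frac{1}{9} + 0\right) + 8418 = - 7 \left(\frac{1}{9} + 0\right) + 8418 = \left(-7\right) \frac{1}{9} + 8418 = - \frac{7}{9} + 8418 = \frac{75755}{9}$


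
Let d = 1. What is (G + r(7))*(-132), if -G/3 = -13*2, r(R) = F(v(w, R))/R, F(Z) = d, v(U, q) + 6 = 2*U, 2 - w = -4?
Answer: -72204/7 ≈ -10315.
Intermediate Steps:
w = 6 (w = 2 - 1*(-4) = 2 + 4 = 6)
v(U, q) = -6 + 2*U
F(Z) = 1
r(R) = 1/R
G = 78 (G = -(-39)*2 = -3*(-26) = 78)
(G + r(7))*(-132) = (78 + 1/7)*(-132) = (78 + ⅐)*(-132) = (547/7)*(-132) = -72204/7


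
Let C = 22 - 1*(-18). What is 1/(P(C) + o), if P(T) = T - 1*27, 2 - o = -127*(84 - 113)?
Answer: -1/3668 ≈ -0.00027263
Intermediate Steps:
C = 40 (C = 22 + 18 = 40)
o = -3681 (o = 2 - (-127)*(84 - 113) = 2 - (-127)*(-29) = 2 - 1*3683 = 2 - 3683 = -3681)
P(T) = -27 + T (P(T) = T - 27 = -27 + T)
1/(P(C) + o) = 1/((-27 + 40) - 3681) = 1/(13 - 3681) = 1/(-3668) = -1/3668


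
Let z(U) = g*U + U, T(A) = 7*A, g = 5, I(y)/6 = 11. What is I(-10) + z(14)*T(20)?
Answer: 11826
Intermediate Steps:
I(y) = 66 (I(y) = 6*11 = 66)
z(U) = 6*U (z(U) = 5*U + U = 6*U)
I(-10) + z(14)*T(20) = 66 + (6*14)*(7*20) = 66 + 84*140 = 66 + 11760 = 11826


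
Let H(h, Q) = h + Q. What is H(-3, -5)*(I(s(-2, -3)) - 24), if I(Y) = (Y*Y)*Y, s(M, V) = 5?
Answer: -808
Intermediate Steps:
H(h, Q) = Q + h
I(Y) = Y**3 (I(Y) = Y**2*Y = Y**3)
H(-3, -5)*(I(s(-2, -3)) - 24) = (-5 - 3)*(5**3 - 24) = -8*(125 - 24) = -8*101 = -808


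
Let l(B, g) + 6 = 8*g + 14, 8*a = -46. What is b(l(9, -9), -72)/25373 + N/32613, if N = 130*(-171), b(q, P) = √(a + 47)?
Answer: -7410/10871 + √165/50746 ≈ -0.68138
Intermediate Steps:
a = -23/4 (a = (⅛)*(-46) = -23/4 ≈ -5.7500)
l(B, g) = 8 + 8*g (l(B, g) = -6 + (8*g + 14) = -6 + (14 + 8*g) = 8 + 8*g)
b(q, P) = √165/2 (b(q, P) = √(-23/4 + 47) = √(165/4) = √165/2)
N = -22230
b(l(9, -9), -72)/25373 + N/32613 = (√165/2)/25373 - 22230/32613 = (√165/2)*(1/25373) - 22230*1/32613 = √165/50746 - 7410/10871 = -7410/10871 + √165/50746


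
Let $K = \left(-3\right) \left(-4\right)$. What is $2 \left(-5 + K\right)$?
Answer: $14$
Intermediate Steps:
$K = 12$
$2 \left(-5 + K\right) = 2 \left(-5 + 12\right) = 2 \cdot 7 = 14$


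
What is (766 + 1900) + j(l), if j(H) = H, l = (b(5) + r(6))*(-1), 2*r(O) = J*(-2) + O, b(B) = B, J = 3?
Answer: 2661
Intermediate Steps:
r(O) = -3 + O/2 (r(O) = (3*(-2) + O)/2 = (-6 + O)/2 = -3 + O/2)
l = -5 (l = (5 + (-3 + (1/2)*6))*(-1) = (5 + (-3 + 3))*(-1) = (5 + 0)*(-1) = 5*(-1) = -5)
(766 + 1900) + j(l) = (766 + 1900) - 5 = 2666 - 5 = 2661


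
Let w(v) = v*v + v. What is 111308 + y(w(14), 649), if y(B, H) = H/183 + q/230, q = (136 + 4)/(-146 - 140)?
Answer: 66996971476/601887 ≈ 1.1131e+5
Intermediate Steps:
q = -70/143 (q = 140/(-286) = 140*(-1/286) = -70/143 ≈ -0.48951)
w(v) = v + v² (w(v) = v² + v = v + v²)
y(B, H) = -7/3289 + H/183 (y(B, H) = H/183 - 70/143/230 = H*(1/183) - 70/143*1/230 = H/183 - 7/3289 = -7/3289 + H/183)
111308 + y(w(14), 649) = 111308 + (-7/3289 + (1/183)*649) = 111308 + (-7/3289 + 649/183) = 111308 + 2133280/601887 = 66996971476/601887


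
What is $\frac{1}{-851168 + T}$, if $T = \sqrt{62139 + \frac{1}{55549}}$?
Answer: $- \frac{2955095702}{2515282682744979} - \frac{\sqrt{11983861126393}}{10061130730979916} \approx -1.1752 \cdot 10^{-6}$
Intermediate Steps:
$T = \frac{4 \sqrt{11983861126393}}{55549}$ ($T = \sqrt{62139 + \frac{1}{55549}} = \sqrt{\frac{3451759312}{55549}} = \frac{4 \sqrt{11983861126393}}{55549} \approx 249.28$)
$\frac{1}{-851168 + T} = \frac{1}{-851168 + \frac{4 \sqrt{11983861126393}}{55549}}$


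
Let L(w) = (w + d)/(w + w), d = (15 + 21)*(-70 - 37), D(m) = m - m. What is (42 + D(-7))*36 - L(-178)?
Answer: 267121/178 ≈ 1500.7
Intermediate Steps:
D(m) = 0
d = -3852 (d = 36*(-107) = -3852)
L(w) = (-3852 + w)/(2*w) (L(w) = (w - 3852)/(w + w) = (-3852 + w)/((2*w)) = (-3852 + w)*(1/(2*w)) = (-3852 + w)/(2*w))
(42 + D(-7))*36 - L(-178) = (42 + 0)*36 - (-3852 - 178)/(2*(-178)) = 42*36 - (-1)*(-4030)/(2*178) = 1512 - 1*2015/178 = 1512 - 2015/178 = 267121/178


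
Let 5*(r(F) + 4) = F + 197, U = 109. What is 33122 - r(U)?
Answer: 165324/5 ≈ 33065.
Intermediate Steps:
r(F) = 177/5 + F/5 (r(F) = -4 + (F + 197)/5 = -4 + (197 + F)/5 = -4 + (197/5 + F/5) = 177/5 + F/5)
33122 - r(U) = 33122 - (177/5 + (⅕)*109) = 33122 - (177/5 + 109/5) = 33122 - 1*286/5 = 33122 - 286/5 = 165324/5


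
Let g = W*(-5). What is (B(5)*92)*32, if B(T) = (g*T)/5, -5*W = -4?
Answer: -11776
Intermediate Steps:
W = ⅘ (W = -⅕*(-4) = ⅘ ≈ 0.80000)
g = -4 (g = (⅘)*(-5) = -4)
B(T) = -4*T/5
(B(5)*92)*32 = (-⅘*5*92)*32 = -4*92*32 = -368*32 = -11776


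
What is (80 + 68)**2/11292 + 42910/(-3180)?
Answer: -3457375/299238 ≈ -11.554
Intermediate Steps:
(80 + 68)**2/11292 + 42910/(-3180) = 148**2*(1/11292) + 42910*(-1/3180) = 21904*(1/11292) - 4291/318 = 5476/2823 - 4291/318 = -3457375/299238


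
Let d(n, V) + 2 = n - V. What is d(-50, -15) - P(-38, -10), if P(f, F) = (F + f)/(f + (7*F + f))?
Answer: -2725/73 ≈ -37.329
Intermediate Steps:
P(f, F) = (F + f)/(2*f + 7*F) (P(f, F) = (F + f)/(f + (f + 7*F)) = (F + f)/(2*f + 7*F))
d(n, V) = -2 + n - V (d(n, V) = -2 + (n - V) = -2 + n - V)
d(-50, -15) - P(-38, -10) = (-2 - 50 - 1*(-15)) - (-10 - 38)/(2*(-38) + 7*(-10)) = (-2 - 50 + 15) - (-48)/(-76 - 70) = -37 - (-48)/(-146) = -37 - (-1)*(-48)/146 = -37 - 1*24/73 = -37 - 24/73 = -2725/73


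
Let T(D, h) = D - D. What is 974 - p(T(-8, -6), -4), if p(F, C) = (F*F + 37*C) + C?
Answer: 1126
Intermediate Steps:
T(D, h) = 0
p(F, C) = F² + 38*C (p(F, C) = (F² + 37*C) + C = F² + 38*C)
974 - p(T(-8, -6), -4) = 974 - (0² + 38*(-4)) = 974 - (0 - 152) = 974 - 1*(-152) = 974 + 152 = 1126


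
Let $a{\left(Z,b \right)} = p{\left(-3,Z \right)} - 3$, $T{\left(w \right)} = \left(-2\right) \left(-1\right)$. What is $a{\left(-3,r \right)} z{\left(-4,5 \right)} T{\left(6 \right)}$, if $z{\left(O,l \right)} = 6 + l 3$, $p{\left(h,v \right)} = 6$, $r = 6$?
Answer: $126$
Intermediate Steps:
$T{\left(w \right)} = 2$
$a{\left(Z,b \right)} = 3$ ($a{\left(Z,b \right)} = 6 - 3 = 3$)
$z{\left(O,l \right)} = 6 + 3 l$
$a{\left(-3,r \right)} z{\left(-4,5 \right)} T{\left(6 \right)} = 3 \left(6 + 3 \cdot 5\right) 2 = 3 \left(6 + 15\right) 2 = 3 \cdot 21 \cdot 2 = 63 \cdot 2 = 126$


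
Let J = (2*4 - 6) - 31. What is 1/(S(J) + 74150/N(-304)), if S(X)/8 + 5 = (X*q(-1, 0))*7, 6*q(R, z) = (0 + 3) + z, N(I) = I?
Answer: -152/166579 ≈ -0.00091248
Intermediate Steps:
q(R, z) = 1/2 + z/6 (q(R, z) = ((0 + 3) + z)/6 = (3 + z)/6 = 1/2 + z/6)
J = -29 (J = (8 - 6) - 31 = 2 - 31 = -29)
S(X) = -40 + 28*X (S(X) = -40 + 8*((X*(1/2 + (1/6)*0))*7) = -40 + 8*((X*(1/2 + 0))*7) = -40 + 8*((X*(1/2))*7) = -40 + 8*((X/2)*7) = -40 + 8*(7*X/2) = -40 + 28*X)
1/(S(J) + 74150/N(-304)) = 1/((-40 + 28*(-29)) + 74150/(-304)) = 1/((-40 - 812) + 74150*(-1/304)) = 1/(-852 - 37075/152) = 1/(-166579/152) = -152/166579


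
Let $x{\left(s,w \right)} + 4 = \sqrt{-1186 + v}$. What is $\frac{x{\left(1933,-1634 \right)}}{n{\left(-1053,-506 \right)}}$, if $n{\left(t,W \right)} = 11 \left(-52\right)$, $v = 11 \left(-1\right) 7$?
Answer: $\frac{1}{143} - \frac{i \sqrt{1263}}{572} \approx 0.006993 - 0.062131 i$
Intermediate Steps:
$v = -77$ ($v = \left(-11\right) 7 = -77$)
$n{\left(t,W \right)} = -572$
$x{\left(s,w \right)} = -4 + i \sqrt{1263}$ ($x{\left(s,w \right)} = -4 + \sqrt{-1186 - 77} = -4 + \sqrt{-1263} = -4 + i \sqrt{1263}$)
$\frac{x{\left(1933,-1634 \right)}}{n{\left(-1053,-506 \right)}} = \frac{-4 + i \sqrt{1263}}{-572} = \left(-4 + i \sqrt{1263}\right) \left(- \frac{1}{572}\right) = \frac{1}{143} - \frac{i \sqrt{1263}}{572}$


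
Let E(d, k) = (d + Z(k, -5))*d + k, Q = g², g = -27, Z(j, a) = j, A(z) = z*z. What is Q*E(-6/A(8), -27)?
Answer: -18259263/1024 ≈ -17831.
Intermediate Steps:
A(z) = z²
Q = 729 (Q = (-27)² = 729)
E(d, k) = k + d*(d + k) (E(d, k) = (d + k)*d + k = d*(d + k) + k = k + d*(d + k))
Q*E(-6/A(8), -27) = 729*(-27 + (-6/(8²))² - 6/(8²)*(-27)) = 729*(-27 + (-6/64)² - 6/64*(-27)) = 729*(-27 + (-6*1/64)² - 6*1/64*(-27)) = 729*(-27 + (-3/32)² - 3/32*(-27)) = 729*(-27 + 9/1024 + 81/32) = 729*(-25047/1024) = -18259263/1024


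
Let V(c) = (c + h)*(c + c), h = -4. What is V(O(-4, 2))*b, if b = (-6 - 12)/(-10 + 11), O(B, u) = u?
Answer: 144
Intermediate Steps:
V(c) = 2*c*(-4 + c) (V(c) = (c - 4)*(c + c) = (-4 + c)*(2*c) = 2*c*(-4 + c))
b = -18 (b = -18/1 = -18*1 = -18)
V(O(-4, 2))*b = (2*2*(-4 + 2))*(-18) = (2*2*(-2))*(-18) = -8*(-18) = 144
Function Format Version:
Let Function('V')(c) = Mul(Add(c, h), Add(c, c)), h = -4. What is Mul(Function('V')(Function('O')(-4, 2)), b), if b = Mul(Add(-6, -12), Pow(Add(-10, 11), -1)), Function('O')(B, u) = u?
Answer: 144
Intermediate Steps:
Function('V')(c) = Mul(2, c, Add(-4, c)) (Function('V')(c) = Mul(Add(c, -4), Add(c, c)) = Mul(Add(-4, c), Mul(2, c)) = Mul(2, c, Add(-4, c)))
b = -18 (b = Mul(-18, Pow(1, -1)) = Mul(-18, 1) = -18)
Mul(Function('V')(Function('O')(-4, 2)), b) = Mul(Mul(2, 2, Add(-4, 2)), -18) = Mul(Mul(2, 2, -2), -18) = Mul(-8, -18) = 144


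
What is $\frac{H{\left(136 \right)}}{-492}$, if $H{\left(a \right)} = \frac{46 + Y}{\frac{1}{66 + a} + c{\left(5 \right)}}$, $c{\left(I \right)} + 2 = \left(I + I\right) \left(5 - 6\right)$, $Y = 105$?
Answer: $\frac{15251}{596058} \approx 0.025586$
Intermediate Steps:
$c{\left(I \right)} = -2 - 2 I$ ($c{\left(I \right)} = -2 + \left(I + I\right) \left(5 - 6\right) = -2 + 2 I \left(-1\right) = -2 - 2 I$)
$H{\left(a \right)} = \frac{151}{-12 + \frac{1}{66 + a}}$ ($H{\left(a \right)} = \frac{46 + 105}{\frac{1}{66 + a} - 12} = \frac{151}{\frac{1}{66 + a} - 12} = \frac{151}{-12 + \frac{1}{66 + a}}$)
$\frac{H{\left(136 \right)}}{-492} = \frac{151 \frac{1}{791 + 12 \cdot 136} \left(-66 - 136\right)}{-492} = \frac{151 \left(-66 - 136\right)}{791 + 1632} \left(- \frac{1}{492}\right) = 151 \cdot \frac{1}{2423} \left(-202\right) \left(- \frac{1}{492}\right) = \left(- \frac{30502}{2423}\right) \left(- \frac{1}{492}\right) = \frac{15251}{596058}$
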